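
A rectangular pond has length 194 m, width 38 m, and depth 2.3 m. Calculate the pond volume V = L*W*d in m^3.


Base area = L * W = 194 * 38 = 7372 m^2
Volume = area * depth = 7372 * 2.3 = 16955.6 m^3

16955.6 m^3


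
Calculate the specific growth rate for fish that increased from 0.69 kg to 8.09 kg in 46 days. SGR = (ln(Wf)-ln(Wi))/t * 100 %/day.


ln(W_f) = ln(8.09) = 2.0906287
ln(W_i) = ln(0.69) = -0.37106368
ln(W_f) - ln(W_i) = 2.0906287 - -0.37106368 = 2.4616924
SGR = 2.4616924 / 46 * 100 = 5.35151 %/day

5.35151 %/day


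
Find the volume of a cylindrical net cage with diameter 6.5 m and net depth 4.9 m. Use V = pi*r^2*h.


r = d/2 = 6.5/2 = 3.25 m
Base area = pi*r^2 = pi*3.25^2 = 33.183072 m^2
Volume = 33.183072 * 4.9 = 162.597 m^3

162.597 m^3


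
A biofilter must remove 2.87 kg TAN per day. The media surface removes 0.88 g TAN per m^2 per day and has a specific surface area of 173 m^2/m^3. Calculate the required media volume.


A = 2.87*1000 / 0.88 = 3261.3636 m^2
V = 3261.3636 / 173 = 18.8518

18.8518 m^3


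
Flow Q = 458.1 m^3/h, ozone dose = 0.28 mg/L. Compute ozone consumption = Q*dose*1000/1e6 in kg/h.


O3 demand (mg/h) = Q * dose * 1000 = 458.1 * 0.28 * 1000 = 128268 mg/h
Convert mg to kg: 128268 / 1e6 = 0.128268 kg/h

0.128268 kg/h


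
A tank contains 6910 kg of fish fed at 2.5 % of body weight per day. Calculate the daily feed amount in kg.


Feeding rate fraction = 2.5% / 100 = 0.025
Daily feed = 6910 kg * 0.025 = 172.75 kg/day

172.75 kg/day


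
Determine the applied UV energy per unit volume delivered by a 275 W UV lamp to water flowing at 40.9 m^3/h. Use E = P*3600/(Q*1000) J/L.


Energy delivered per hour = 275 W * 3600 s = 990000 J/h
Volume treated per hour = 40.9 m^3/h * 1000 = 40900 L/h
dose = 990000 / 40900 = 24.2054 J/L

24.2054 J/L


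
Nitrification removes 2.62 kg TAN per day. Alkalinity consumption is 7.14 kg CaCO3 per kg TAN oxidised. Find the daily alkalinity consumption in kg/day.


Alkalinity factor: 7.14 kg CaCO3 consumed per kg TAN nitrified
alk = 2.62 kg TAN * 7.14 = 18.7068 kg CaCO3/day

18.7068 kg CaCO3/day


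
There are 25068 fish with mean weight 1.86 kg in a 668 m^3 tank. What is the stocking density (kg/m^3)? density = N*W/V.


Total biomass = 25068 fish * 1.86 kg = 46626.48 kg
Density = total biomass / volume = 46626.48 / 668 = 69.8001 kg/m^3

69.8001 kg/m^3


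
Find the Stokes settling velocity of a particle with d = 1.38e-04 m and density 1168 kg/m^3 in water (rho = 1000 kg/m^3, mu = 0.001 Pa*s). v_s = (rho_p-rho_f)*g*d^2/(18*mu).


Density difference: rho_p - rho_f = 1168 - 1000 = 168 kg/m^3
d^2 = (1.38e-04)^2 = 1.9044e-08 m^2
Numerator = (rho_p - rho_f) * g * d^2 = 168 * 9.81 * 1.9044e-08 = 3.1386036e-05
Denominator = 18 * mu = 18 * 0.001 = 0.018
v_s = 3.1386036e-05 / 0.018 = 0.00174367 m/s
Check: Re = rho_f * v_s * d / mu = 1000 * 0.00174367 * 1.38e-04 / 0.001 = 0.241 < 1, so Stokes' law applies.

0.00174367 m/s


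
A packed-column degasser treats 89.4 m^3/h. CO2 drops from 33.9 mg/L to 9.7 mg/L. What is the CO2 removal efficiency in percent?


CO2_out / CO2_in = 9.7 / 33.9 = 0.28613569
Fraction remaining = 0.28613569
efficiency = (1 - 0.28613569) * 100 = 71.3864 %

71.3864 %


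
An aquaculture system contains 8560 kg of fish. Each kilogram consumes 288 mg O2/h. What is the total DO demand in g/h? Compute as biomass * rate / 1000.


Total O2 consumption (mg/h) = 8560 kg * 288 mg/(kg*h) = 2465280 mg/h
Convert to g/h: 2465280 / 1000 = 2465.28 g/h

2465.28 g/h


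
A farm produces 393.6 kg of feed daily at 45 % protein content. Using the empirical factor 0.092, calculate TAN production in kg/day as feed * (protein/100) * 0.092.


Protein in feed = 393.6 * 45/100 = 177.12 kg/day
TAN = protein * 0.092 = 177.12 * 0.092 = 16.29504 kg/day

16.29504 kg/day


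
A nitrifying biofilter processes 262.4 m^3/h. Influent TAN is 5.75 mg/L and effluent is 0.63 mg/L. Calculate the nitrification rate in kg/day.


Concentration drop: TAN_in - TAN_out = 5.75 - 0.63 = 5.12 mg/L
Hourly TAN removed = Q * dTAN = 262.4 m^3/h * 5.12 mg/L = 1343.488 g/h  (m^3/h * mg/L = g/h)
Daily TAN removed = 1343.488 * 24 = 32243.712 g/day
Convert to kg/day: 32243.712 / 1000 = 32.243712 kg/day

32.243712 kg/day


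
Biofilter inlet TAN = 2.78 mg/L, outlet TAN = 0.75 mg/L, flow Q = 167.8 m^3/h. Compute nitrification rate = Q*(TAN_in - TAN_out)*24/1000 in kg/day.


Concentration drop: TAN_in - TAN_out = 2.78 - 0.75 = 2.03 mg/L
Hourly TAN removed = Q * dTAN = 167.8 m^3/h * 2.03 mg/L = 340.634 g/h  (m^3/h * mg/L = g/h)
Daily TAN removed = 340.634 * 24 = 8175.216 g/day
Convert to kg/day: 8175.216 / 1000 = 8.175216 kg/day

8.175216 kg/day


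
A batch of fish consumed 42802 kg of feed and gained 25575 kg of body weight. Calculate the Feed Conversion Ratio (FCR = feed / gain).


FCR = feed consumed / weight gained
FCR = 42802 kg / 25575 kg = 1.67359

1.67359


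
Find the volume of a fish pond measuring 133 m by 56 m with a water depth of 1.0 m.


Base area = L * W = 133 * 56 = 7448 m^2
Volume = area * depth = 7448 * 1.0 = 7448 m^3

7448 m^3


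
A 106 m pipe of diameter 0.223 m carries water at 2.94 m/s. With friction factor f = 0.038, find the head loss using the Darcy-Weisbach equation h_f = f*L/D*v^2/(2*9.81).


v^2 = 2.94^2 = 8.6436 m^2/s^2
L/D = 106/0.223 = 475.33632
h_f = f*(L/D)*v^2/(2g) = 0.038 * 475.33632 * 8.6436 / 19.62 = 7.95757 m

7.95757 m


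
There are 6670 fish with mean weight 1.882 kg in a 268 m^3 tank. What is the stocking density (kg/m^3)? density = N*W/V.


Total biomass = 6670 fish * 1.882 kg = 12552.94 kg
Density = total biomass / volume = 12552.94 / 268 = 46.8393 kg/m^3

46.8393 kg/m^3


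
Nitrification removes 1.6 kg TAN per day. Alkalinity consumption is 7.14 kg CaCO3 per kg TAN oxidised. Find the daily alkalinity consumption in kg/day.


Alkalinity factor: 7.14 kg CaCO3 consumed per kg TAN nitrified
alk = 1.6 kg TAN * 7.14 = 11.424 kg CaCO3/day

11.424 kg CaCO3/day


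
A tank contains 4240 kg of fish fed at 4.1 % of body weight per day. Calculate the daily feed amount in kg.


Feeding rate fraction = 4.1% / 100 = 0.041
Daily feed = 4240 kg * 0.041 = 173.84 kg/day

173.84 kg/day


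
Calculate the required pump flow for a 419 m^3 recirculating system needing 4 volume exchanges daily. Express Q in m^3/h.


Daily recirculation volume = 419 m^3 * 4 = 1676 m^3/day
Flow rate Q = daily volume / 24 h = 1676 / 24 = 69.8333 m^3/h

69.8333 m^3/h


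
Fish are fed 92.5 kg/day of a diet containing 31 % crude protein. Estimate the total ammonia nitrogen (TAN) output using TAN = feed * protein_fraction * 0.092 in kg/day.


Protein in feed = 92.5 * 31/100 = 28.675 kg/day
TAN = protein * 0.092 = 28.675 * 0.092 = 2.6381 kg/day

2.6381 kg/day


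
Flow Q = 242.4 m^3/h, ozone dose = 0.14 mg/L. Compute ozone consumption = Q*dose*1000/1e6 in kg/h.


O3 demand (mg/h) = Q * dose * 1000 = 242.4 * 0.14 * 1000 = 33936 mg/h
Convert mg to kg: 33936 / 1e6 = 0.033936 kg/h

0.033936 kg/h


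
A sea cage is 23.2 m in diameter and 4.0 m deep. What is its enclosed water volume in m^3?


r = d/2 = 23.2/2 = 11.6 m
Base area = pi*r^2 = pi*11.6^2 = 422.73271 m^2
Volume = 422.73271 * 4.0 = 1690.93 m^3

1690.93 m^3


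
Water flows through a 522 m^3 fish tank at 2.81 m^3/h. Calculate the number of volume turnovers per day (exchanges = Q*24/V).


Daily flow volume = 2.81 m^3/h * 24 h = 67.44 m^3/day
Exchanges = daily flow / tank volume = 67.44 / 522 = 0.129195 exchanges/day

0.129195 exchanges/day


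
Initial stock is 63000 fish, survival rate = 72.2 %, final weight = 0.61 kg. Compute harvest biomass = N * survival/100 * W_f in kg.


Survivors = 63000 * 72.2/100 = 45486 fish
Harvest biomass = survivors * W_f = 45486 * 0.61 = 27746.46 kg

27746.46 kg


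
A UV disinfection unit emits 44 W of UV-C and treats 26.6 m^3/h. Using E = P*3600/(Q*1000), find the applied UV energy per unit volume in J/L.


Energy delivered per hour = 44 W * 3600 s = 158400 J/h
Volume treated per hour = 26.6 m^3/h * 1000 = 26600 L/h
dose = 158400 / 26600 = 5.95489 J/L

5.95489 J/L


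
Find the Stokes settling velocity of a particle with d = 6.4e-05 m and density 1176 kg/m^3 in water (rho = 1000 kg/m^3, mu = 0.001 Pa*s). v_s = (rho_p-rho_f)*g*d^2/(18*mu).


Density difference: rho_p - rho_f = 1176 - 1000 = 176 kg/m^3
d^2 = (6.4e-05)^2 = 4.096e-09 m^2
Numerator = (rho_p - rho_f) * g * d^2 = 176 * 9.81 * 4.096e-09 = 7.0719898e-06
Denominator = 18 * mu = 18 * 0.001 = 0.018
v_s = 7.0719898e-06 / 0.018 = 3.92888e-04 m/s
Check: Re = rho_f * v_s * d / mu = 1000 * 3.92888e-04 * 6.4e-05 / 0.001 = 0.0251 < 1, so Stokes' law applies.

3.92888e-04 m/s


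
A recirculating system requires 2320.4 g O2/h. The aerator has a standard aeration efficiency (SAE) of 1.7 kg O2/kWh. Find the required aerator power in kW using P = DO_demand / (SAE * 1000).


SAE in g O2/kWh = 1.7 * 1000 = 1700 g/kWh
P = DO_demand / SAE_g = 2320.4 / 1700 = 1.36494 kW

1.36494 kW


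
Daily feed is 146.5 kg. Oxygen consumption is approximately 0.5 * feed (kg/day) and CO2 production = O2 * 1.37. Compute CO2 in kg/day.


O2 = 146.5 * 0.5 = 73.25
CO2 = 73.25 * 1.37 = 100.3525

100.3525 kg/day


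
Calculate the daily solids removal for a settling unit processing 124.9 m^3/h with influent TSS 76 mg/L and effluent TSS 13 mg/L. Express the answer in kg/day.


Concentration drop: TSS_in - TSS_out = 76 - 13 = 63 mg/L
Hourly solids removed = Q * dTSS = 124.9 m^3/h * 63 mg/L = 7868.7 g/h  (m^3/h * mg/L = g/h)
Daily solids removed = 7868.7 * 24 = 188848.8 g/day
Convert g to kg: 188848.8 / 1000 = 188.8488 kg/day

188.8488 kg/day


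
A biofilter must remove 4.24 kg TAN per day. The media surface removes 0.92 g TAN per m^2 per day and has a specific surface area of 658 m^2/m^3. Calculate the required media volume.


A = 4.24*1000 / 0.92 = 4608.6957 m^2
V = 4608.6957 / 658 = 7.0041

7.0041 m^3


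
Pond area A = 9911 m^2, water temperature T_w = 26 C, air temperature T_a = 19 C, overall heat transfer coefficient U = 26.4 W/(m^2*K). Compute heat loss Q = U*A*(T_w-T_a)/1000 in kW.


Temperature difference dT = 26 - 19 = 7 K
Heat loss (W) = U * A * dT = 26.4 * 9911 * 7 = 1831552.8 W
Convert to kW: 1831552.8 / 1000 = 1831.5528 kW

1831.5528 kW


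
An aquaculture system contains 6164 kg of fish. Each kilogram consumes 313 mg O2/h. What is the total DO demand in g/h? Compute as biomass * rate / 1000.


Total O2 consumption (mg/h) = 6164 kg * 313 mg/(kg*h) = 1929332 mg/h
Convert to g/h: 1929332 / 1000 = 1929.332 g/h

1929.332 g/h


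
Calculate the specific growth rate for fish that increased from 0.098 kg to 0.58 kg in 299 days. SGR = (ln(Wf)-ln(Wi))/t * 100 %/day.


ln(W_f) = ln(0.58) = -0.54472718
ln(W_i) = ln(0.098) = -2.3227878
ln(W_f) - ln(W_i) = -0.54472718 - -2.3227878 = 1.7780606
SGR = 1.7780606 / 299 * 100 = 0.594669 %/day

0.594669 %/day


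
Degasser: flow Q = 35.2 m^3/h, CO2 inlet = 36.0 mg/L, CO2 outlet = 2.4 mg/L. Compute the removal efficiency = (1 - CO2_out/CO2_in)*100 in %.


CO2_out / CO2_in = 2.4 / 36.0 = 0.066666667
Fraction remaining = 0.066666667
efficiency = (1 - 0.066666667) * 100 = 93.3333 %

93.3333 %


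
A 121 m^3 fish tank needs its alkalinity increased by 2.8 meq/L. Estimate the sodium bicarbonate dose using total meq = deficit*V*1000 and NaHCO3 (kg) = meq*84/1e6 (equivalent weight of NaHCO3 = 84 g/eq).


Tank volume in L = 121 m^3 * 1000 = 121000 L
Total meq required = 2.8 meq/L * 121000 L = 338800 meq
NaHCO3 mass = 338800 meq * 84 mg/meq / 1e6 = 28.4592 kg

28.4592 kg


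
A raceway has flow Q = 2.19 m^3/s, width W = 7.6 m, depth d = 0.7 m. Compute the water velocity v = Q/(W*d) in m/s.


Cross-sectional area = W * d = 7.6 * 0.7 = 5.32 m^2
Velocity = Q / A = 2.19 / 5.32 = 0.411654 m/s

0.411654 m/s


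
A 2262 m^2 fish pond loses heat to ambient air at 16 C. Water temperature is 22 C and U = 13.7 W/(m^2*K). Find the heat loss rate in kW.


Temperature difference dT = 22 - 16 = 6 K
Heat loss (W) = U * A * dT = 13.7 * 2262 * 6 = 185936.4 W
Convert to kW: 185936.4 / 1000 = 185.9364 kW

185.9364 kW


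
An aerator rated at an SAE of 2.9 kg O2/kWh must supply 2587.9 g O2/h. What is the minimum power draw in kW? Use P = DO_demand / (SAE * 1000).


SAE in g O2/kWh = 2.9 * 1000 = 2900 g/kWh
P = DO_demand / SAE_g = 2587.9 / 2900 = 0.892379 kW

0.892379 kW


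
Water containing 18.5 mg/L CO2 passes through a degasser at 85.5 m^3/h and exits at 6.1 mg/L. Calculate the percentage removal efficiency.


CO2_out / CO2_in = 6.1 / 18.5 = 0.32972973
Fraction remaining = 0.32972973
efficiency = (1 - 0.32972973) * 100 = 67.027 %

67.027 %


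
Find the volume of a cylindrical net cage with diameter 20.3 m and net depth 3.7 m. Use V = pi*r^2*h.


r = d/2 = 20.3/2 = 10.15 m
Base area = pi*r^2 = pi*10.15^2 = 323.65473 m^2
Volume = 323.65473 * 3.7 = 1197.52 m^3

1197.52 m^3


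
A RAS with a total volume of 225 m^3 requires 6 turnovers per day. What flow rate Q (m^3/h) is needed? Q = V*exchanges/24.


Daily recirculation volume = 225 m^3 * 6 = 1350 m^3/day
Flow rate Q = daily volume / 24 h = 1350 / 24 = 56.25 m^3/h

56.25 m^3/h


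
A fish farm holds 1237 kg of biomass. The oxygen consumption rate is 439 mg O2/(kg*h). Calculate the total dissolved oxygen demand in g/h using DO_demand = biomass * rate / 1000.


Total O2 consumption (mg/h) = 1237 kg * 439 mg/(kg*h) = 543043 mg/h
Convert to g/h: 543043 / 1000 = 543.043 g/h

543.043 g/h


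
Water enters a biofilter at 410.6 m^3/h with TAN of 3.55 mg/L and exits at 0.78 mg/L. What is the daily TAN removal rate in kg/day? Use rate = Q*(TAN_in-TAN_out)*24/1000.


Concentration drop: TAN_in - TAN_out = 3.55 - 0.78 = 2.77 mg/L
Hourly TAN removed = Q * dTAN = 410.6 m^3/h * 2.77 mg/L = 1137.362 g/h  (m^3/h * mg/L = g/h)
Daily TAN removed = 1137.362 * 24 = 27296.688 g/day
Convert to kg/day: 27296.688 / 1000 = 27.296688 kg/day

27.296688 kg/day


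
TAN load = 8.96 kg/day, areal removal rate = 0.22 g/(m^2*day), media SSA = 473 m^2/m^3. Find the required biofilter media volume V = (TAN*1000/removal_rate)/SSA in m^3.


A = 8.96*1000 / 0.22 = 40727.273 m^2
V = 40727.273 / 473 = 86.1042

86.1042 m^3


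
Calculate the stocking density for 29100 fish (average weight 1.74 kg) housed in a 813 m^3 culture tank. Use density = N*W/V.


Total biomass = 29100 fish * 1.74 kg = 50634 kg
Density = total biomass / volume = 50634 / 813 = 62.2804 kg/m^3

62.2804 kg/m^3


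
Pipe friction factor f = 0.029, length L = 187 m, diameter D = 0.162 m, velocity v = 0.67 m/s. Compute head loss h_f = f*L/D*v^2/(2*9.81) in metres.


v^2 = 0.67^2 = 0.4489 m^2/s^2
L/D = 187/0.162 = 1154.321
h_f = f*(L/D)*v^2/(2g) = 0.029 * 1154.321 * 0.4489 / 19.62 = 0.765906 m

0.765906 m


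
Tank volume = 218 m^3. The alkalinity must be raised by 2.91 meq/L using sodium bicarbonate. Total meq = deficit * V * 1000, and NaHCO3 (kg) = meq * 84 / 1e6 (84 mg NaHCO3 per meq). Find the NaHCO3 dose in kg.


Tank volume in L = 218 m^3 * 1000 = 218000 L
Total meq required = 2.91 meq/L * 218000 L = 634380 meq
NaHCO3 mass = 634380 meq * 84 mg/meq / 1e6 = 53.2879 kg

53.2879 kg


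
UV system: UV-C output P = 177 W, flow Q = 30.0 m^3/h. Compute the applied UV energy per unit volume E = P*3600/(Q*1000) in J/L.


Energy delivered per hour = 177 W * 3600 s = 637200 J/h
Volume treated per hour = 30.0 m^3/h * 1000 = 30000 L/h
dose = 637200 / 30000 = 21.24 J/L

21.24 J/L


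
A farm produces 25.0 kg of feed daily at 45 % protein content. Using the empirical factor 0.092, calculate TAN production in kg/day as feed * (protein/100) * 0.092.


Protein in feed = 25.0 * 45/100 = 11.25 kg/day
TAN = protein * 0.092 = 11.25 * 0.092 = 1.035 kg/day

1.035 kg/day


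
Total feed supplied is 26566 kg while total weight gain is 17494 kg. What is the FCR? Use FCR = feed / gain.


FCR = feed consumed / weight gained
FCR = 26566 kg / 17494 kg = 1.51858

1.51858


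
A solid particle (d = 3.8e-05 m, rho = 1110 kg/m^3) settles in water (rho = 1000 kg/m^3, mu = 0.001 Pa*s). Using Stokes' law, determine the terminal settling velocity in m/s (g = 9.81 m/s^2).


Density difference: rho_p - rho_f = 1110 - 1000 = 110 kg/m^3
d^2 = (3.8e-05)^2 = 1.444e-09 m^2
Numerator = (rho_p - rho_f) * g * d^2 = 110 * 9.81 * 1.444e-09 = 1.5582204e-06
Denominator = 18 * mu = 18 * 0.001 = 0.018
v_s = 1.5582204e-06 / 0.018 = 8.65678e-05 m/s
Check: Re = rho_f * v_s * d / mu = 1000 * 8.65678e-05 * 3.8e-05 / 0.001 = 0.00329 < 1, so Stokes' law applies.

8.65678e-05 m/s


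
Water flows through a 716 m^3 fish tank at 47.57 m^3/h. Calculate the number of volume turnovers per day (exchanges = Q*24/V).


Daily flow volume = 47.57 m^3/h * 24 h = 1141.68 m^3/day
Exchanges = daily flow / tank volume = 1141.68 / 716 = 1.59453 exchanges/day

1.59453 exchanges/day


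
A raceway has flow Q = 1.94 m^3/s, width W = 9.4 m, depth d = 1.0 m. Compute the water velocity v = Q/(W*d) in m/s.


Cross-sectional area = W * d = 9.4 * 1.0 = 9.4 m^2
Velocity = Q / A = 1.94 / 9.4 = 0.206383 m/s

0.206383 m/s


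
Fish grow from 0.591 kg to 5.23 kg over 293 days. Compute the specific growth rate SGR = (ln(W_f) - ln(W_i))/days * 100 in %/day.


ln(W_f) = ln(5.23) = 1.6544113
ln(W_i) = ln(0.591) = -0.52593926
ln(W_f) - ln(W_i) = 1.6544113 - -0.52593926 = 2.1803506
SGR = 2.1803506 / 293 * 100 = 0.744147 %/day

0.744147 %/day


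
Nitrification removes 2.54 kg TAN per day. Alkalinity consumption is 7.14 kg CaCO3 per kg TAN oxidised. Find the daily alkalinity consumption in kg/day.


Alkalinity factor: 7.14 kg CaCO3 consumed per kg TAN nitrified
alk = 2.54 kg TAN * 7.14 = 18.1356 kg CaCO3/day

18.1356 kg CaCO3/day


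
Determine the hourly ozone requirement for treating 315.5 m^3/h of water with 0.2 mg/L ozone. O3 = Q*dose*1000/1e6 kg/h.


O3 demand (mg/h) = Q * dose * 1000 = 315.5 * 0.2 * 1000 = 63100 mg/h
Convert mg to kg: 63100 / 1e6 = 0.0631 kg/h

0.0631 kg/h


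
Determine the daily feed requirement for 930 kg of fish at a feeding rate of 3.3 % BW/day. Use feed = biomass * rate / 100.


Feeding rate fraction = 3.3% / 100 = 0.033
Daily feed = 930 kg * 0.033 = 30.69 kg/day

30.69 kg/day


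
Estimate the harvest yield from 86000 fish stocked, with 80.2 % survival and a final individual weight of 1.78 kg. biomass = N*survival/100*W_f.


Survivors = 86000 * 80.2/100 = 68972 fish
Harvest biomass = survivors * W_f = 68972 * 1.78 = 122770.16 kg

122770.16 kg


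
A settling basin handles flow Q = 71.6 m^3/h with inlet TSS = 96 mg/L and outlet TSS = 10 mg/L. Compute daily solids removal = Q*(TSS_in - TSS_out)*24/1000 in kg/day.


Concentration drop: TSS_in - TSS_out = 96 - 10 = 86 mg/L
Hourly solids removed = Q * dTSS = 71.6 m^3/h * 86 mg/L = 6157.6 g/h  (m^3/h * mg/L = g/h)
Daily solids removed = 6157.6 * 24 = 147782.4 g/day
Convert g to kg: 147782.4 / 1000 = 147.7824 kg/day

147.7824 kg/day


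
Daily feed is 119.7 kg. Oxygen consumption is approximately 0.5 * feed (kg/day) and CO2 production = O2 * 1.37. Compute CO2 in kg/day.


O2 = 119.7 * 0.5 = 59.85
CO2 = 59.85 * 1.37 = 81.9945

81.9945 kg/day


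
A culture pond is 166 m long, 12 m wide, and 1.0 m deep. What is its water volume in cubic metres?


Base area = L * W = 166 * 12 = 1992 m^2
Volume = area * depth = 1992 * 1.0 = 1992 m^3

1992 m^3


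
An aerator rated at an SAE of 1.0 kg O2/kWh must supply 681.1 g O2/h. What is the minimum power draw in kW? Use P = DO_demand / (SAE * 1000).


SAE in g O2/kWh = 1.0 * 1000 = 1000 g/kWh
P = DO_demand / SAE_g = 681.1 / 1000 = 0.6811 kW

0.6811 kW


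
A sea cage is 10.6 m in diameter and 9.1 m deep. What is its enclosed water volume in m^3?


r = d/2 = 10.6/2 = 5.3 m
Base area = pi*r^2 = pi*5.3^2 = 88.247338 m^2
Volume = 88.247338 * 9.1 = 803.051 m^3

803.051 m^3


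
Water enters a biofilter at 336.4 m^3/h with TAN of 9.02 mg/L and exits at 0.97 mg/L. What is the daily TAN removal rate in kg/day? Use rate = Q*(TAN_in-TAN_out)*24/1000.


Concentration drop: TAN_in - TAN_out = 9.02 - 0.97 = 8.05 mg/L
Hourly TAN removed = Q * dTAN = 336.4 m^3/h * 8.05 mg/L = 2708.02 g/h  (m^3/h * mg/L = g/h)
Daily TAN removed = 2708.02 * 24 = 64992.48 g/day
Convert to kg/day: 64992.48 / 1000 = 64.99248 kg/day

64.99248 kg/day


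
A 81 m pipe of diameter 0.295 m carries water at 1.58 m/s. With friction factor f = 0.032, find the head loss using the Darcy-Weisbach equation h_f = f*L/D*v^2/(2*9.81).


v^2 = 1.58^2 = 2.4964 m^2/s^2
L/D = 81/0.295 = 274.57627
h_f = f*(L/D)*v^2/(2g) = 0.032 * 274.57627 * 2.4964 / 19.62 = 1.11796 m

1.11796 m


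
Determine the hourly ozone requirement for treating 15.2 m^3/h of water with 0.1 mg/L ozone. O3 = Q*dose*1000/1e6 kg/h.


O3 demand (mg/h) = Q * dose * 1000 = 15.2 * 0.1 * 1000 = 1520 mg/h
Convert mg to kg: 1520 / 1e6 = 0.00152 kg/h

0.00152 kg/h


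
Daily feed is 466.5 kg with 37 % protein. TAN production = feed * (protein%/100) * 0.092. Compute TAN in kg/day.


Protein in feed = 466.5 * 37/100 = 172.605 kg/day
TAN = protein * 0.092 = 172.605 * 0.092 = 15.87966 kg/day

15.87966 kg/day


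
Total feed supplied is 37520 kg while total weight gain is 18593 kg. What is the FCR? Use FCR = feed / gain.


FCR = feed consumed / weight gained
FCR = 37520 kg / 18593 kg = 2.01796

2.01796


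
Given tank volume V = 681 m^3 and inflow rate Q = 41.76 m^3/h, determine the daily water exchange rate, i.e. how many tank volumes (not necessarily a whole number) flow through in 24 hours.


Daily flow volume = 41.76 m^3/h * 24 h = 1002.24 m^3/day
Exchanges = daily flow / tank volume = 1002.24 / 681 = 1.47172 exchanges/day

1.47172 exchanges/day


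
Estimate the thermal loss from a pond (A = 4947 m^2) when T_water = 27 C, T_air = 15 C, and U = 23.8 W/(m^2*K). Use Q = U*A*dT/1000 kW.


Temperature difference dT = 27 - 15 = 12 K
Heat loss (W) = U * A * dT = 23.8 * 4947 * 12 = 1412863.2 W
Convert to kW: 1412863.2 / 1000 = 1412.8632 kW

1412.8632 kW


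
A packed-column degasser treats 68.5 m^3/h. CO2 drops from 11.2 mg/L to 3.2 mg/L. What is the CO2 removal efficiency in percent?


CO2_out / CO2_in = 3.2 / 11.2 = 0.28571429
Fraction remaining = 0.28571429
efficiency = (1 - 0.28571429) * 100 = 71.4286 %

71.4286 %


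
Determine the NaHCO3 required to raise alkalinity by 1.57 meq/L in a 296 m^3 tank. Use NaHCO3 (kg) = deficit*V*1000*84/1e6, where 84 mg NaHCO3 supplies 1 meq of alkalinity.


Tank volume in L = 296 m^3 * 1000 = 296000 L
Total meq required = 1.57 meq/L * 296000 L = 464720 meq
NaHCO3 mass = 464720 meq * 84 mg/meq / 1e6 = 39.0365 kg

39.0365 kg


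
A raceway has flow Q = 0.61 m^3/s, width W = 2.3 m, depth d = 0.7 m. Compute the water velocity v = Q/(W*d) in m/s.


Cross-sectional area = W * d = 2.3 * 0.7 = 1.61 m^2
Velocity = Q / A = 0.61 / 1.61 = 0.378882 m/s

0.378882 m/s


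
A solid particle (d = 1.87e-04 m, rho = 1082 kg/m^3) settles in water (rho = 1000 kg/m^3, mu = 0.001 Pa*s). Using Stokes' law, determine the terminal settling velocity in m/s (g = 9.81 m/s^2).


Density difference: rho_p - rho_f = 1082 - 1000 = 82 kg/m^3
d^2 = (1.87e-04)^2 = 3.4969e-08 m^2
Numerator = (rho_p - rho_f) * g * d^2 = 82 * 9.81 * 3.4969e-08 = 2.8129763e-05
Denominator = 18 * mu = 18 * 0.001 = 0.018
v_s = 2.8129763e-05 / 0.018 = 0.00156276 m/s
Check: Re = rho_f * v_s * d / mu = 1000 * 0.00156276 * 1.87e-04 / 0.001 = 0.292 < 1, so Stokes' law applies.

0.00156276 m/s


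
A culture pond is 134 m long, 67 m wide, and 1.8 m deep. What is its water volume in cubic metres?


Base area = L * W = 134 * 67 = 8978 m^2
Volume = area * depth = 8978 * 1.8 = 16160.4 m^3

16160.4 m^3


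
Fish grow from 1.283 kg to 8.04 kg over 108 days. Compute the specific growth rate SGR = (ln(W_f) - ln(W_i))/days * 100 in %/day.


ln(W_f) = ln(8.04) = 2.0844291
ln(W_i) = ln(1.283) = 0.24920109
ln(W_f) - ln(W_i) = 2.0844291 - 0.24920109 = 1.835228
SGR = 1.835228 / 108 * 100 = 1.69929 %/day

1.69929 %/day


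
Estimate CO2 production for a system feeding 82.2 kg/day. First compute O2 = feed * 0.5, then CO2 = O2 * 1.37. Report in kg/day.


O2 = 82.2 * 0.5 = 41.1
CO2 = 41.1 * 1.37 = 56.307

56.307 kg/day


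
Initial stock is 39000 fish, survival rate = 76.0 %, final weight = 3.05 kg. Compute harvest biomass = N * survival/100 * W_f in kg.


Survivors = 39000 * 76.0/100 = 29640 fish
Harvest biomass = survivors * W_f = 29640 * 3.05 = 90402 kg

90402 kg


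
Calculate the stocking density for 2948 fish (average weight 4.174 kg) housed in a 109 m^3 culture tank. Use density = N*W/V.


Total biomass = 2948 fish * 4.174 kg = 12304.952 kg
Density = total biomass / volume = 12304.952 / 109 = 112.889 kg/m^3

112.889 kg/m^3


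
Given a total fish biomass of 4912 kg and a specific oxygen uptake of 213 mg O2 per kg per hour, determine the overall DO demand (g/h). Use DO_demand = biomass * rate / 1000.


Total O2 consumption (mg/h) = 4912 kg * 213 mg/(kg*h) = 1046256 mg/h
Convert to g/h: 1046256 / 1000 = 1046.256 g/h

1046.256 g/h


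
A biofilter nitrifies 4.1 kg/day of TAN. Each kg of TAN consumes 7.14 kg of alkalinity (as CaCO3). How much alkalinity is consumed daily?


Alkalinity factor: 7.14 kg CaCO3 consumed per kg TAN nitrified
alk = 4.1 kg TAN * 7.14 = 29.274 kg CaCO3/day

29.274 kg CaCO3/day


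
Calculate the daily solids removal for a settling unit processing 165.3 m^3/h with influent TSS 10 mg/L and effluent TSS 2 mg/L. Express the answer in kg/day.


Concentration drop: TSS_in - TSS_out = 10 - 2 = 8 mg/L
Hourly solids removed = Q * dTSS = 165.3 m^3/h * 8 mg/L = 1322.4 g/h  (m^3/h * mg/L = g/h)
Daily solids removed = 1322.4 * 24 = 31737.6 g/day
Convert g to kg: 31737.6 / 1000 = 31.7376 kg/day

31.7376 kg/day


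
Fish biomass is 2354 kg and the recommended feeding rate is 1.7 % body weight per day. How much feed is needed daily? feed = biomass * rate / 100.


Feeding rate fraction = 1.7% / 100 = 0.017
Daily feed = 2354 kg * 0.017 = 40.018 kg/day

40.018 kg/day


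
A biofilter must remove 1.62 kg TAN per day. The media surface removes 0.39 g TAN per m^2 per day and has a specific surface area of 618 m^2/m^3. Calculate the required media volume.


A = 1.62*1000 / 0.39 = 4153.8462 m^2
V = 4153.8462 / 618 = 6.72143

6.72143 m^3


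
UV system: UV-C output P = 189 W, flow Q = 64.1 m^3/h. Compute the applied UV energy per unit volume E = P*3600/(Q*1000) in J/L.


Energy delivered per hour = 189 W * 3600 s = 680400 J/h
Volume treated per hour = 64.1 m^3/h * 1000 = 64100 L/h
dose = 680400 / 64100 = 10.6147 J/L

10.6147 J/L


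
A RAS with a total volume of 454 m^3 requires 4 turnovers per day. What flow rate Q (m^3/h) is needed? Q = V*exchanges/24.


Daily recirculation volume = 454 m^3 * 4 = 1816 m^3/day
Flow rate Q = daily volume / 24 h = 1816 / 24 = 75.6667 m^3/h

75.6667 m^3/h


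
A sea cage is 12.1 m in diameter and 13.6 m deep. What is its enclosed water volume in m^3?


r = d/2 = 12.1/2 = 6.05 m
Base area = pi*r^2 = pi*6.05^2 = 114.99015 m^2
Volume = 114.99015 * 13.6 = 1563.87 m^3

1563.87 m^3


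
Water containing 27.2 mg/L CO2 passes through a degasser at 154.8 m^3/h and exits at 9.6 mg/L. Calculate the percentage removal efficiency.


CO2_out / CO2_in = 9.6 / 27.2 = 0.35294118
Fraction remaining = 0.35294118
efficiency = (1 - 0.35294118) * 100 = 64.7059 %

64.7059 %


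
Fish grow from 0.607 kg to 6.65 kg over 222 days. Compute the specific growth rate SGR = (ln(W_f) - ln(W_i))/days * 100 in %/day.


ln(W_f) = ln(6.65) = 1.8946169
ln(W_i) = ln(0.607) = -0.49922649
ln(W_f) - ln(W_i) = 1.8946169 - -0.49922649 = 2.3938434
SGR = 2.3938434 / 222 * 100 = 1.07831 %/day

1.07831 %/day


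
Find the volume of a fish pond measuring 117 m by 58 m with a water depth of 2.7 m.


Base area = L * W = 117 * 58 = 6786 m^2
Volume = area * depth = 6786 * 2.7 = 18322.2 m^3

18322.2 m^3


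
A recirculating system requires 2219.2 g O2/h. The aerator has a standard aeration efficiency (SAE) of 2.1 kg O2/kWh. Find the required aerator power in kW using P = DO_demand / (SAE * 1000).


SAE in g O2/kWh = 2.1 * 1000 = 2100 g/kWh
P = DO_demand / SAE_g = 2219.2 / 2100 = 1.05676 kW

1.05676 kW


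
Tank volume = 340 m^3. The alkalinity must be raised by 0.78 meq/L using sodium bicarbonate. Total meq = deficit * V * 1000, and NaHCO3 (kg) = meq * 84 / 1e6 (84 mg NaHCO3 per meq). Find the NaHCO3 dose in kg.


Tank volume in L = 340 m^3 * 1000 = 340000 L
Total meq required = 0.78 meq/L * 340000 L = 265200 meq
NaHCO3 mass = 265200 meq * 84 mg/meq / 1e6 = 22.2768 kg

22.2768 kg


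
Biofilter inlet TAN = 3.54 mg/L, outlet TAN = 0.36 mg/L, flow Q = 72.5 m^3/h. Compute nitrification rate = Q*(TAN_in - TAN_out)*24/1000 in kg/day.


Concentration drop: TAN_in - TAN_out = 3.54 - 0.36 = 3.18 mg/L
Hourly TAN removed = Q * dTAN = 72.5 m^3/h * 3.18 mg/L = 230.55 g/h  (m^3/h * mg/L = g/h)
Daily TAN removed = 230.55 * 24 = 5533.2 g/day
Convert to kg/day: 5533.2 / 1000 = 5.5332 kg/day

5.5332 kg/day


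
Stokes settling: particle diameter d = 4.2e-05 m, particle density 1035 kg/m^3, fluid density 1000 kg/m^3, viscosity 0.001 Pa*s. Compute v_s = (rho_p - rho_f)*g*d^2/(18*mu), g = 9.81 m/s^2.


Density difference: rho_p - rho_f = 1035 - 1000 = 35 kg/m^3
d^2 = (4.2e-05)^2 = 1.764e-09 m^2
Numerator = (rho_p - rho_f) * g * d^2 = 35 * 9.81 * 1.764e-09 = 6.056694e-07
Denominator = 18 * mu = 18 * 0.001 = 0.018
v_s = 6.056694e-07 / 0.018 = 3.36483e-05 m/s
Check: Re = rho_f * v_s * d / mu = 1000 * 3.36483e-05 * 4.2e-05 / 0.001 = 0.00141 < 1, so Stokes' law applies.

3.36483e-05 m/s


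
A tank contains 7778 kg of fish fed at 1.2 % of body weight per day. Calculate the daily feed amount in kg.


Feeding rate fraction = 1.2% / 100 = 0.012
Daily feed = 7778 kg * 0.012 = 93.336 kg/day

93.336 kg/day


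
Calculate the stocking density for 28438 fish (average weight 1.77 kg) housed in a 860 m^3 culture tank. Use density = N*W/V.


Total biomass = 28438 fish * 1.77 kg = 50335.26 kg
Density = total biomass / volume = 50335.26 / 860 = 58.5294 kg/m^3

58.5294 kg/m^3


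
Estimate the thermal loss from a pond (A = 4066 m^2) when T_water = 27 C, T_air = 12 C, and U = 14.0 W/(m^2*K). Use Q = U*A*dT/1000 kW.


Temperature difference dT = 27 - 12 = 15 K
Heat loss (W) = U * A * dT = 14.0 * 4066 * 15 = 853860 W
Convert to kW: 853860 / 1000 = 853.86 kW

853.86 kW


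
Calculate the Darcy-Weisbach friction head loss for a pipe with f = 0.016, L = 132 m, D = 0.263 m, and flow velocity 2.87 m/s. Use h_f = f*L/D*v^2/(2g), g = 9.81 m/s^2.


v^2 = 2.87^2 = 8.2369 m^2/s^2
L/D = 132/0.263 = 501.90114
h_f = f*(L/D)*v^2/(2g) = 0.016 * 501.90114 * 8.2369 / 19.62 = 3.37134 m

3.37134 m


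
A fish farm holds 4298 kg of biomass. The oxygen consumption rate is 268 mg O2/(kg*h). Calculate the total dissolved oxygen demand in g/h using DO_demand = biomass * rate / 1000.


Total O2 consumption (mg/h) = 4298 kg * 268 mg/(kg*h) = 1151864 mg/h
Convert to g/h: 1151864 / 1000 = 1151.864 g/h

1151.864 g/h


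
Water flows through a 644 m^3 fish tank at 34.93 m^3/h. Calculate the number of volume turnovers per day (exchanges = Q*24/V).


Daily flow volume = 34.93 m^3/h * 24 h = 838.32 m^3/day
Exchanges = daily flow / tank volume = 838.32 / 644 = 1.30174 exchanges/day

1.30174 exchanges/day


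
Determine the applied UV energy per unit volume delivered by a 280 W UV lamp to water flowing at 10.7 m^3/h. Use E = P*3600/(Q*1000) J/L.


Energy delivered per hour = 280 W * 3600 s = 1008000 J/h
Volume treated per hour = 10.7 m^3/h * 1000 = 10700 L/h
dose = 1008000 / 10700 = 94.2056 J/L

94.2056 J/L


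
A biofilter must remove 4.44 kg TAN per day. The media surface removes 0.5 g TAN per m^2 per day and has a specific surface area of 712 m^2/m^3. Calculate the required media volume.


A = 4.44*1000 / 0.5 = 8880 m^2
V = 8880 / 712 = 12.4719

12.4719 m^3


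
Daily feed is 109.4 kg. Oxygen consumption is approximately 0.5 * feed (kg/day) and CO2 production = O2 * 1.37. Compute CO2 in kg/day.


O2 = 109.4 * 0.5 = 54.7
CO2 = 54.7 * 1.37 = 74.939

74.939 kg/day


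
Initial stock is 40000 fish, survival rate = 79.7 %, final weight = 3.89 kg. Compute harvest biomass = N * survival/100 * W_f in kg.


Survivors = 40000 * 79.7/100 = 31880 fish
Harvest biomass = survivors * W_f = 31880 * 3.89 = 124013.2 kg

124013.2 kg


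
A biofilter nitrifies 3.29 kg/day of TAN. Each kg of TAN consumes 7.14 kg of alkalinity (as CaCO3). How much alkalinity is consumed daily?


Alkalinity factor: 7.14 kg CaCO3 consumed per kg TAN nitrified
alk = 3.29 kg TAN * 7.14 = 23.4906 kg CaCO3/day

23.4906 kg CaCO3/day


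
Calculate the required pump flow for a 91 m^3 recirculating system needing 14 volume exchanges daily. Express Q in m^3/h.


Daily recirculation volume = 91 m^3 * 14 = 1274 m^3/day
Flow rate Q = daily volume / 24 h = 1274 / 24 = 53.0833 m^3/h

53.0833 m^3/h


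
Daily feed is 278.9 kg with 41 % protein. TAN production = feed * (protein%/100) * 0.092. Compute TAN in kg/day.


Protein in feed = 278.9 * 41/100 = 114.349 kg/day
TAN = protein * 0.092 = 114.349 * 0.092 = 10.520108 kg/day

10.520108 kg/day


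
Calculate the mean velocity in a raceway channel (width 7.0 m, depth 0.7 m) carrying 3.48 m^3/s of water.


Cross-sectional area = W * d = 7.0 * 0.7 = 4.9 m^2
Velocity = Q / A = 3.48 / 4.9 = 0.710204 m/s

0.710204 m/s


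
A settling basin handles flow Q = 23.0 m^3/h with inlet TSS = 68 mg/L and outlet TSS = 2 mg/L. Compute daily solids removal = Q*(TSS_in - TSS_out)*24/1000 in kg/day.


Concentration drop: TSS_in - TSS_out = 68 - 2 = 66 mg/L
Hourly solids removed = Q * dTSS = 23.0 m^3/h * 66 mg/L = 1518 g/h  (m^3/h * mg/L = g/h)
Daily solids removed = 1518 * 24 = 36432 g/day
Convert g to kg: 36432 / 1000 = 36.432 kg/day

36.432 kg/day


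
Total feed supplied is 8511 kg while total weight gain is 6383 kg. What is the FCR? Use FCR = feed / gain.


FCR = feed consumed / weight gained
FCR = 8511 kg / 6383 kg = 1.33339

1.33339


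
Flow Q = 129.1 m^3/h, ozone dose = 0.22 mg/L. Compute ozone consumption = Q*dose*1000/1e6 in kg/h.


O3 demand (mg/h) = Q * dose * 1000 = 129.1 * 0.22 * 1000 = 28402 mg/h
Convert mg to kg: 28402 / 1e6 = 0.028402 kg/h

0.028402 kg/h


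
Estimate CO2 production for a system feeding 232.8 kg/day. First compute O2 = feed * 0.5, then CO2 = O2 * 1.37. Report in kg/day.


O2 = 232.8 * 0.5 = 116.4
CO2 = 116.4 * 1.37 = 159.468

159.468 kg/day


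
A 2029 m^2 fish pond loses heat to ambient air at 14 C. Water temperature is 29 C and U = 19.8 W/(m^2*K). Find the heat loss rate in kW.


Temperature difference dT = 29 - 14 = 15 K
Heat loss (W) = U * A * dT = 19.8 * 2029 * 15 = 602613 W
Convert to kW: 602613 / 1000 = 602.613 kW

602.613 kW


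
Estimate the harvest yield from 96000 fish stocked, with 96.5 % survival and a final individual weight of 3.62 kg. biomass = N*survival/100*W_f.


Survivors = 96000 * 96.5/100 = 92640 fish
Harvest biomass = survivors * W_f = 92640 * 3.62 = 335356.8 kg

335356.8 kg


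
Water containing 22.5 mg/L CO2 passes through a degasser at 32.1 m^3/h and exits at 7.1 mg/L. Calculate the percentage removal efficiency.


CO2_out / CO2_in = 7.1 / 22.5 = 0.31555556
Fraction remaining = 0.31555556
efficiency = (1 - 0.31555556) * 100 = 68.4444 %

68.4444 %


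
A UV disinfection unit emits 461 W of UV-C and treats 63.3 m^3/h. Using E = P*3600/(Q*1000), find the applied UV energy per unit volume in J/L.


Energy delivered per hour = 461 W * 3600 s = 1659600 J/h
Volume treated per hour = 63.3 m^3/h * 1000 = 63300 L/h
dose = 1659600 / 63300 = 26.218 J/L

26.218 J/L


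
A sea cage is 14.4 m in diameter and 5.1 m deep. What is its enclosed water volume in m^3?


r = d/2 = 14.4/2 = 7.2 m
Base area = pi*r^2 = pi*7.2^2 = 162.86016 m^2
Volume = 162.86016 * 5.1 = 830.587 m^3

830.587 m^3


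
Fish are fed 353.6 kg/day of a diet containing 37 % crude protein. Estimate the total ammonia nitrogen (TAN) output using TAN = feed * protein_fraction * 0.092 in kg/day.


Protein in feed = 353.6 * 37/100 = 130.832 kg/day
TAN = protein * 0.092 = 130.832 * 0.092 = 12.036544 kg/day

12.036544 kg/day


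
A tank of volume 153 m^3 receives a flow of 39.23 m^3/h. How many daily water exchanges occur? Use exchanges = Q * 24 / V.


Daily flow volume = 39.23 m^3/h * 24 h = 941.52 m^3/day
Exchanges = daily flow / tank volume = 941.52 / 153 = 6.15373 exchanges/day

6.15373 exchanges/day


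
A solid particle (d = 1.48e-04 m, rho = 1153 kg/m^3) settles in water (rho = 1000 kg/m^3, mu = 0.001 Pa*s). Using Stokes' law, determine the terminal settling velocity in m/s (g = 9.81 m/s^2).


Density difference: rho_p - rho_f = 1153 - 1000 = 153 kg/m^3
d^2 = (1.48e-04)^2 = 2.1904e-08 m^2
Numerator = (rho_p - rho_f) * g * d^2 = 153 * 9.81 * 2.1904e-08 = 3.2876371e-05
Denominator = 18 * mu = 18 * 0.001 = 0.018
v_s = 3.2876371e-05 / 0.018 = 0.00182647 m/s
Check: Re = rho_f * v_s * d / mu = 1000 * 0.00182647 * 1.48e-04 / 0.001 = 0.27 < 1, so Stokes' law applies.

0.00182647 m/s


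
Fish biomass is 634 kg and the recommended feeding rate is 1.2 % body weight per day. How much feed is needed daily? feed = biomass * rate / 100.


Feeding rate fraction = 1.2% / 100 = 0.012
Daily feed = 634 kg * 0.012 = 7.608 kg/day

7.608 kg/day


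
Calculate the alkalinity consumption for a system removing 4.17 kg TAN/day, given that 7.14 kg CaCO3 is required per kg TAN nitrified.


Alkalinity factor: 7.14 kg CaCO3 consumed per kg TAN nitrified
alk = 4.17 kg TAN * 7.14 = 29.7738 kg CaCO3/day

29.7738 kg CaCO3/day


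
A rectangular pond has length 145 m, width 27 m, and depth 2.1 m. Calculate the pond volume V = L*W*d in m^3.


Base area = L * W = 145 * 27 = 3915 m^2
Volume = area * depth = 3915 * 2.1 = 8221.5 m^3

8221.5 m^3


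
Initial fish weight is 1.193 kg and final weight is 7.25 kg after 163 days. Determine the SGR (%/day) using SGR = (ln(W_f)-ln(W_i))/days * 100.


ln(W_f) = ln(7.25) = 1.9810015
ln(W_i) = ln(1.193) = 0.17647114
ln(W_f) - ln(W_i) = 1.9810015 - 0.17647114 = 1.8045304
SGR = 1.8045304 / 163 * 100 = 1.10707 %/day

1.10707 %/day


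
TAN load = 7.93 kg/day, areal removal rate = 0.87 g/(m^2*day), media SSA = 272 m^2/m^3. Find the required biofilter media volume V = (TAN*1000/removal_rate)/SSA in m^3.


A = 7.93*1000 / 0.87 = 9114.9425 m^2
V = 9114.9425 / 272 = 33.5108

33.5108 m^3


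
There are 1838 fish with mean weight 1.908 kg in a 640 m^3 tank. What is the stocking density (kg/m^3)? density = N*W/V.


Total biomass = 1838 fish * 1.908 kg = 3506.904 kg
Density = total biomass / volume = 3506.904 / 640 = 5.47954 kg/m^3

5.47954 kg/m^3


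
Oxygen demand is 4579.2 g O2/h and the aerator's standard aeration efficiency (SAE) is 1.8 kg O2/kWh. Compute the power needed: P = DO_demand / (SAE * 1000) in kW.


SAE in g O2/kWh = 1.8 * 1000 = 1800 g/kWh
P = DO_demand / SAE_g = 4579.2 / 1800 = 2.544 kW

2.544 kW


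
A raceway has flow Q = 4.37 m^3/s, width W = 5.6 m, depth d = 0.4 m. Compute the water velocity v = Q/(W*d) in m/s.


Cross-sectional area = W * d = 5.6 * 0.4 = 2.24 m^2
Velocity = Q / A = 4.37 / 2.24 = 1.95089 m/s

1.95089 m/s


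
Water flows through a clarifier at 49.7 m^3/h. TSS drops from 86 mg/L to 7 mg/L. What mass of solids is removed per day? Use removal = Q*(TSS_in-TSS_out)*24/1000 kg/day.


Concentration drop: TSS_in - TSS_out = 86 - 7 = 79 mg/L
Hourly solids removed = Q * dTSS = 49.7 m^3/h * 79 mg/L = 3926.3 g/h  (m^3/h * mg/L = g/h)
Daily solids removed = 3926.3 * 24 = 94231.2 g/day
Convert g to kg: 94231.2 / 1000 = 94.2312 kg/day

94.2312 kg/day


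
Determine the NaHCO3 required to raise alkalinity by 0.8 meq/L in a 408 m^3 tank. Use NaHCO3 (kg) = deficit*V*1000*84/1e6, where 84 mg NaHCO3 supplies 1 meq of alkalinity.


Tank volume in L = 408 m^3 * 1000 = 408000 L
Total meq required = 0.8 meq/L * 408000 L = 326400 meq
NaHCO3 mass = 326400 meq * 84 mg/meq / 1e6 = 27.4176 kg

27.4176 kg
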